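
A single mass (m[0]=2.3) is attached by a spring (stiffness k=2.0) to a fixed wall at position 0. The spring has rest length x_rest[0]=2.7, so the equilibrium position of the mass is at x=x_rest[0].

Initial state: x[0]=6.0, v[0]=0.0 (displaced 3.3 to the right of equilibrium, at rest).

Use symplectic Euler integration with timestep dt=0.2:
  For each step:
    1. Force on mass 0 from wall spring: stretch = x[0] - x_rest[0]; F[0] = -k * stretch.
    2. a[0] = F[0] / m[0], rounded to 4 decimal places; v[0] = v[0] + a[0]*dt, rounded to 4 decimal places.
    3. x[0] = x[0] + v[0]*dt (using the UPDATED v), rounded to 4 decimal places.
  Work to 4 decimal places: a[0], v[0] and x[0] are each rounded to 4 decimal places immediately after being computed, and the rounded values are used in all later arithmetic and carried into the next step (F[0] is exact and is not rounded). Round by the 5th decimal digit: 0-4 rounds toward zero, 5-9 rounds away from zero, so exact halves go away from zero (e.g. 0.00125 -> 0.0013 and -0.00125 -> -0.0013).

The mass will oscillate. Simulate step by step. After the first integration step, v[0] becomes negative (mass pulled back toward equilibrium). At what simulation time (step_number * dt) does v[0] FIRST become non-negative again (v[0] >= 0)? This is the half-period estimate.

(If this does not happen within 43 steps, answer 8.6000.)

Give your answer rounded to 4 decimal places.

Answer: 3.4000

Derivation:
Step 0: x=[6.0000] v=[0.0000]
Step 1: x=[5.8852] v=[-0.5739]
Step 2: x=[5.6596] v=[-1.1278]
Step 3: x=[5.3311] v=[-1.6425]
Step 4: x=[4.9111] v=[-2.1001]
Step 5: x=[4.4142] v=[-2.4846]
Step 6: x=[3.8577] v=[-2.7827]
Step 7: x=[3.2609] v=[-2.9840]
Step 8: x=[2.6446] v=[-3.0815]
Step 9: x=[2.0302] v=[-3.0719]
Step 10: x=[1.4391] v=[-2.9554]
Step 11: x=[0.8919] v=[-2.7361]
Step 12: x=[0.4076] v=[-2.4216]
Step 13: x=[0.0030] v=[-2.0229]
Step 14: x=[-0.3078] v=[-1.5539]
Step 15: x=[-0.5140] v=[-1.0308]
Step 16: x=[-0.6084] v=[-0.4718]
Step 17: x=[-0.5877] v=[0.1036]
First v>=0 after going negative at step 17, time=3.4000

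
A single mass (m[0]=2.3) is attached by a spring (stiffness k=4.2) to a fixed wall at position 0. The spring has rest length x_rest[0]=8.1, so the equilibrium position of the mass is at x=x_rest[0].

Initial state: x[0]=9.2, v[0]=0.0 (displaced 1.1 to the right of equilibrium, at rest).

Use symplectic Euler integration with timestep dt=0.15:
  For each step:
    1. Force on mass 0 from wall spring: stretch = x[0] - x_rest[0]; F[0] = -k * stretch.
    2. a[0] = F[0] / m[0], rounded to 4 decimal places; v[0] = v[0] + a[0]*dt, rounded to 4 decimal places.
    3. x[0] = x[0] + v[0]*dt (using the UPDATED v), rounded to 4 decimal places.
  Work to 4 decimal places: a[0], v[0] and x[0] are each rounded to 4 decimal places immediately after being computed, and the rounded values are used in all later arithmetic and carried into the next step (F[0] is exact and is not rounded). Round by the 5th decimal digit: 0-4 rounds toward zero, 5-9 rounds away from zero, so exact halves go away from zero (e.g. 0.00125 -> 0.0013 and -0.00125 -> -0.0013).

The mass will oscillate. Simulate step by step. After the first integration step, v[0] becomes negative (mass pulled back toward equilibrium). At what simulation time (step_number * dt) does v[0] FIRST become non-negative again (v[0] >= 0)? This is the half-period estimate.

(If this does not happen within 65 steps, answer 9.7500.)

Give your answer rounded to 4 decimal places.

Step 0: x=[9.2000] v=[0.0000]
Step 1: x=[9.1548] v=[-0.3013]
Step 2: x=[9.0663] v=[-0.5902]
Step 3: x=[8.9381] v=[-0.8549]
Step 4: x=[8.7754] v=[-1.0845]
Step 5: x=[8.5850] v=[-1.2695]
Step 6: x=[8.3746] v=[-1.4024]
Step 7: x=[8.1530] v=[-1.4776]
Step 8: x=[7.9292] v=[-1.4921]
Step 9: x=[7.7124] v=[-1.4453]
Step 10: x=[7.5115] v=[-1.3391]
Step 11: x=[7.3348] v=[-1.1779]
Step 12: x=[7.1896] v=[-0.9683]
Step 13: x=[7.0818] v=[-0.7189]
Step 14: x=[7.0158] v=[-0.4400]
Step 15: x=[6.9944] v=[-0.1430]
Step 16: x=[7.0184] v=[0.1598]
First v>=0 after going negative at step 16, time=2.4000

Answer: 2.4000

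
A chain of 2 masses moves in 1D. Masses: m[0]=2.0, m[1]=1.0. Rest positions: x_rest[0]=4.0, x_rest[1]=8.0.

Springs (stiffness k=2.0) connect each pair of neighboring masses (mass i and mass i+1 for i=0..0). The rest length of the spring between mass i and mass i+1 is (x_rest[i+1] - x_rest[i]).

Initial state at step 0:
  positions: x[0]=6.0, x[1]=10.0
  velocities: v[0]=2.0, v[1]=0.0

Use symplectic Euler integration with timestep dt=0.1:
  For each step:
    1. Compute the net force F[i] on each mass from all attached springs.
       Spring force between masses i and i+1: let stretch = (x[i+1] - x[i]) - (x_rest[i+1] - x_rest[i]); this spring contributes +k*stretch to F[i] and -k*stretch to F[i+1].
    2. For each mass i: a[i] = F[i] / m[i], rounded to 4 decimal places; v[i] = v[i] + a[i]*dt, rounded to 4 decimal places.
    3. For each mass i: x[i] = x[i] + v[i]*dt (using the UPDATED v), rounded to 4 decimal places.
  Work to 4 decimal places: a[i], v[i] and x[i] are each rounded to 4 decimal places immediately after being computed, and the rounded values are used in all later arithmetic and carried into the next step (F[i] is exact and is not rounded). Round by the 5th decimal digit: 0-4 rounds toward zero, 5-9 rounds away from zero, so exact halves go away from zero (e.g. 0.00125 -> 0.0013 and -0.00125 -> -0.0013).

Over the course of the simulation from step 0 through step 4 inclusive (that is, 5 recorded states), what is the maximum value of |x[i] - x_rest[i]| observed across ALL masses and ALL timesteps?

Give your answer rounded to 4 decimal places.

Answer: 2.7804

Derivation:
Step 0: x=[6.0000 10.0000] v=[2.0000 0.0000]
Step 1: x=[6.2000 10.0000] v=[2.0000 0.0000]
Step 2: x=[6.3980 10.0040] v=[1.9800 0.0400]
Step 3: x=[6.5921 10.0159] v=[1.9406 0.1188]
Step 4: x=[6.7804 10.0393] v=[1.8830 0.2340]
Max displacement = 2.7804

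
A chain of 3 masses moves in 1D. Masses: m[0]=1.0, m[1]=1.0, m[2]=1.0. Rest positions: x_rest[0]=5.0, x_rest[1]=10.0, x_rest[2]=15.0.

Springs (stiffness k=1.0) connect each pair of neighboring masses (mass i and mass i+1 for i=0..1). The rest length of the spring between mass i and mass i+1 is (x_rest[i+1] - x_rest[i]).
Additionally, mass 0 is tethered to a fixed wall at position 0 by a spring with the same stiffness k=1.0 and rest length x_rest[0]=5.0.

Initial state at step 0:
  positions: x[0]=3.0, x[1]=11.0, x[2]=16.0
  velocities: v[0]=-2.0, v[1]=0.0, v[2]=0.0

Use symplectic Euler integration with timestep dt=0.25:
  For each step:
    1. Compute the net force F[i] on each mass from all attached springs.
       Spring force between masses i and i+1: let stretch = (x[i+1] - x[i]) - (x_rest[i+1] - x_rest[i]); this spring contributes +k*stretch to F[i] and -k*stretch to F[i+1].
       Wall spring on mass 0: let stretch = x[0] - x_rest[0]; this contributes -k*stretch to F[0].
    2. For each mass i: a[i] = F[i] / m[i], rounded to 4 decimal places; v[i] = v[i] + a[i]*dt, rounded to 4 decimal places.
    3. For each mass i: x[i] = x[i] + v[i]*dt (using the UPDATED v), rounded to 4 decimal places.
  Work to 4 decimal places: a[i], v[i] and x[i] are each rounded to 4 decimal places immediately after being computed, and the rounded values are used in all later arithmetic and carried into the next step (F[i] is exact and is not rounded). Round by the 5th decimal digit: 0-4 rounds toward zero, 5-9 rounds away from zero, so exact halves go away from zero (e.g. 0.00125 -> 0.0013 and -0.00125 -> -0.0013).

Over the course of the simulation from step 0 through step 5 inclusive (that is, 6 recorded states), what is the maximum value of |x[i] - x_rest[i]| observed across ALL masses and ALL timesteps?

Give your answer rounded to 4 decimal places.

Step 0: x=[3.0000 11.0000 16.0000] v=[-2.0000 0.0000 0.0000]
Step 1: x=[2.8125 10.8125 16.0000] v=[-0.7500 -0.7500 0.0000]
Step 2: x=[2.9492 10.4492 15.9883] v=[0.5469 -1.4531 -0.0469]
Step 3: x=[3.3704 9.9634 15.9429] v=[1.6846 -1.9433 -0.1817]
Step 4: x=[3.9930 9.4392 15.8363] v=[2.4903 -2.0967 -0.4266]
Step 5: x=[4.7064 8.9745 15.6423] v=[2.8536 -1.8590 -0.7759]
Max displacement = 2.1875

Answer: 2.1875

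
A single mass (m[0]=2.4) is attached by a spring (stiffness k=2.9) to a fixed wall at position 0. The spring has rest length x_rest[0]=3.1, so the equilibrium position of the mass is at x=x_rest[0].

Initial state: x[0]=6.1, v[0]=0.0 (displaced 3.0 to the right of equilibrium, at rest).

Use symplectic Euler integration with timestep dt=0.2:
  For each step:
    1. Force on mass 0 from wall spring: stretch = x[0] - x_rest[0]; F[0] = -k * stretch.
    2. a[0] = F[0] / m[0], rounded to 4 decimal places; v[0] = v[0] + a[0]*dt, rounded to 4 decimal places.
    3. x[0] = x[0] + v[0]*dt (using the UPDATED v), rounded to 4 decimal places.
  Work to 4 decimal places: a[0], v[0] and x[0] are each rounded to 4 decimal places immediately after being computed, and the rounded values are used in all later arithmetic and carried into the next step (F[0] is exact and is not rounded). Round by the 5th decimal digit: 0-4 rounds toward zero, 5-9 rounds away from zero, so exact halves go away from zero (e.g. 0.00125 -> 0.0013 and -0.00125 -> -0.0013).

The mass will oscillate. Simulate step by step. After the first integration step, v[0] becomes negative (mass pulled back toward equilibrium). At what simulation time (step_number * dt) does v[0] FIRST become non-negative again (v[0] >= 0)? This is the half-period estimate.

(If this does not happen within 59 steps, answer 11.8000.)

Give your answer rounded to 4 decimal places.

Answer: 3.0000

Derivation:
Step 0: x=[6.1000] v=[0.0000]
Step 1: x=[5.9550] v=[-0.7250]
Step 2: x=[5.6720] v=[-1.4150]
Step 3: x=[5.2647] v=[-2.0366]
Step 4: x=[4.7528] v=[-2.5597]
Step 5: x=[4.1610] v=[-2.9591]
Step 6: x=[3.5179] v=[-3.2155]
Step 7: x=[2.8546] v=[-3.3165]
Step 8: x=[2.2032] v=[-3.2572]
Step 9: x=[1.5951] v=[-3.0405]
Step 10: x=[1.0597] v=[-2.6768]
Step 11: x=[0.6230] v=[-2.1837]
Step 12: x=[0.3060] v=[-1.5851]
Step 13: x=[0.1240] v=[-0.9099]
Step 14: x=[0.0859] v=[-0.1907]
Step 15: x=[0.1934] v=[0.5377]
First v>=0 after going negative at step 15, time=3.0000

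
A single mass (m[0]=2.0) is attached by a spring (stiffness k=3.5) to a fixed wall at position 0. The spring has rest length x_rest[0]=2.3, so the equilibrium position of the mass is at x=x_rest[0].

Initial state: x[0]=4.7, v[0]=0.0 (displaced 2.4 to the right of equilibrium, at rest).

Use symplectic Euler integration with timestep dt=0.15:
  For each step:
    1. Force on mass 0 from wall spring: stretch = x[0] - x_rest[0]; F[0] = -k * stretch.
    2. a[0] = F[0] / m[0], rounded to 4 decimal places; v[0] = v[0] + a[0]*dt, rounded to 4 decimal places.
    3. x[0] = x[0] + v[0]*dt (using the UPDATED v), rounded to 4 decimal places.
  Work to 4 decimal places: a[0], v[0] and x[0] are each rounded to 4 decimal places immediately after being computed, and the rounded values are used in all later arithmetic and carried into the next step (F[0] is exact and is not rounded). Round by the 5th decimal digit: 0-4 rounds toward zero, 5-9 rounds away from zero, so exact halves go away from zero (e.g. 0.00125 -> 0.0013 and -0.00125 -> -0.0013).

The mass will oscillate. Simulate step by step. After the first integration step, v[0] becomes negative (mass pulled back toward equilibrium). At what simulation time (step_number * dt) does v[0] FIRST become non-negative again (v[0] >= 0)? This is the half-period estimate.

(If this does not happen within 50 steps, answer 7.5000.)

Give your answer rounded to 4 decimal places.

Answer: 2.4000

Derivation:
Step 0: x=[4.7000] v=[0.0000]
Step 1: x=[4.6055] v=[-0.6300]
Step 2: x=[4.4202] v=[-1.2352]
Step 3: x=[4.1514] v=[-1.7918]
Step 4: x=[3.8097] v=[-2.2778]
Step 5: x=[3.4086] v=[-2.6741]
Step 6: x=[2.9638] v=[-2.9651]
Step 7: x=[2.4929] v=[-3.1394]
Step 8: x=[2.0144] v=[-3.1900]
Step 9: x=[1.5472] v=[-3.1150]
Step 10: x=[1.1096] v=[-2.9174]
Step 11: x=[0.7189] v=[-2.6049]
Step 12: x=[0.3904] v=[-2.1899]
Step 13: x=[0.1371] v=[-1.6886]
Step 14: x=[-0.0310] v=[-1.1208]
Step 15: x=[-0.1073] v=[-0.5089]
Step 16: x=[-0.0889] v=[0.1230]
First v>=0 after going negative at step 16, time=2.4000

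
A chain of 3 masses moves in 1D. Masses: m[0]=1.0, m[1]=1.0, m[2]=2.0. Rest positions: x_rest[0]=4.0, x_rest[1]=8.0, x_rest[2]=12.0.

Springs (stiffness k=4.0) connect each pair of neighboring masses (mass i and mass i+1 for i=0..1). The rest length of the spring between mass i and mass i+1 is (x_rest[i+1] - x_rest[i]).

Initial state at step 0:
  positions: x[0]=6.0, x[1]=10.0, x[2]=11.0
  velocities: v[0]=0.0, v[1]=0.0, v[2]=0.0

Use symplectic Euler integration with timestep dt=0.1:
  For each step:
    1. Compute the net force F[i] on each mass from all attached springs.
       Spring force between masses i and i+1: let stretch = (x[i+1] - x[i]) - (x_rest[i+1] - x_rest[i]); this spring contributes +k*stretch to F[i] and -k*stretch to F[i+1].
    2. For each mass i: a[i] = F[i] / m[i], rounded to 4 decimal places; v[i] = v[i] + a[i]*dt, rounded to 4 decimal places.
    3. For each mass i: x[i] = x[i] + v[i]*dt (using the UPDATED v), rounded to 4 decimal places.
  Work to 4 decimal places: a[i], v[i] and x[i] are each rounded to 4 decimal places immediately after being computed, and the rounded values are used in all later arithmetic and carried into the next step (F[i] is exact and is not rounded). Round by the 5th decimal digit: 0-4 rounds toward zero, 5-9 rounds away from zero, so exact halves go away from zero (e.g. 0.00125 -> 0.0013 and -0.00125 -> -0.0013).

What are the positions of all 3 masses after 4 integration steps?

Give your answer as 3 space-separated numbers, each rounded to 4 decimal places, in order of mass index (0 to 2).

Step 0: x=[6.0000 10.0000 11.0000] v=[0.0000 0.0000 0.0000]
Step 1: x=[6.0000 9.8800 11.0600] v=[0.0000 -1.2000 0.6000]
Step 2: x=[5.9952 9.6520 11.1764] v=[-0.0480 -2.2800 1.1640]
Step 3: x=[5.9767 9.3387 11.3423] v=[-0.1853 -3.1330 1.6591]
Step 4: x=[5.9327 8.9711 11.5481] v=[-0.4405 -3.6764 2.0584]

Answer: 5.9327 8.9711 11.5481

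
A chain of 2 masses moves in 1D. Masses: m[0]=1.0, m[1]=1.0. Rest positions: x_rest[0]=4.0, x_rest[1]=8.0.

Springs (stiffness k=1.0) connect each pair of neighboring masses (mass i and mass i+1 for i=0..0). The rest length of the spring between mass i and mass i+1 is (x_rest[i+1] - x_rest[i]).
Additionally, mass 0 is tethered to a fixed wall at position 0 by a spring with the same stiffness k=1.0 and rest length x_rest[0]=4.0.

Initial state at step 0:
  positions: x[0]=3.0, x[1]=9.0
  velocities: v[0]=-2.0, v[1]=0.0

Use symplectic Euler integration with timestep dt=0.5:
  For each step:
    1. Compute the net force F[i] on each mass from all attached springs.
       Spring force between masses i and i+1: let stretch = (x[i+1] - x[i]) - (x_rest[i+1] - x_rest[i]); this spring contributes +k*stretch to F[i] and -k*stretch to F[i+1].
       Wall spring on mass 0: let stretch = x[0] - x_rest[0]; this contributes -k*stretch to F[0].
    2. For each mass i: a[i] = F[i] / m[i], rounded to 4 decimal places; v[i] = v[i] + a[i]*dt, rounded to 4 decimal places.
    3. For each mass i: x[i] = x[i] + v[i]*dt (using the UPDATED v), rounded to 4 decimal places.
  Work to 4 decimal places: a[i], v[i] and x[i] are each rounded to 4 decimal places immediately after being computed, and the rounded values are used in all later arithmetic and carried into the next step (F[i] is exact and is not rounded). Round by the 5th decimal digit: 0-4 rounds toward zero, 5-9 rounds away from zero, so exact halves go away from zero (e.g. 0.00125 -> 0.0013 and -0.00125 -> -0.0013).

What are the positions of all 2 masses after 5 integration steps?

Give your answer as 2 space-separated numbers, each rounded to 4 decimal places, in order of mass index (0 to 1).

Answer: 4.0743 5.8780

Derivation:
Step 0: x=[3.0000 9.0000] v=[-2.0000 0.0000]
Step 1: x=[2.7500 8.5000] v=[-0.5000 -1.0000]
Step 2: x=[3.2500 7.5625] v=[1.0000 -1.8750]
Step 3: x=[4.0157 6.5469] v=[1.5313 -2.0313]
Step 4: x=[4.4103 5.8985] v=[0.7891 -1.2969]
Step 5: x=[4.0743 5.8780] v=[-0.6720 -0.0410]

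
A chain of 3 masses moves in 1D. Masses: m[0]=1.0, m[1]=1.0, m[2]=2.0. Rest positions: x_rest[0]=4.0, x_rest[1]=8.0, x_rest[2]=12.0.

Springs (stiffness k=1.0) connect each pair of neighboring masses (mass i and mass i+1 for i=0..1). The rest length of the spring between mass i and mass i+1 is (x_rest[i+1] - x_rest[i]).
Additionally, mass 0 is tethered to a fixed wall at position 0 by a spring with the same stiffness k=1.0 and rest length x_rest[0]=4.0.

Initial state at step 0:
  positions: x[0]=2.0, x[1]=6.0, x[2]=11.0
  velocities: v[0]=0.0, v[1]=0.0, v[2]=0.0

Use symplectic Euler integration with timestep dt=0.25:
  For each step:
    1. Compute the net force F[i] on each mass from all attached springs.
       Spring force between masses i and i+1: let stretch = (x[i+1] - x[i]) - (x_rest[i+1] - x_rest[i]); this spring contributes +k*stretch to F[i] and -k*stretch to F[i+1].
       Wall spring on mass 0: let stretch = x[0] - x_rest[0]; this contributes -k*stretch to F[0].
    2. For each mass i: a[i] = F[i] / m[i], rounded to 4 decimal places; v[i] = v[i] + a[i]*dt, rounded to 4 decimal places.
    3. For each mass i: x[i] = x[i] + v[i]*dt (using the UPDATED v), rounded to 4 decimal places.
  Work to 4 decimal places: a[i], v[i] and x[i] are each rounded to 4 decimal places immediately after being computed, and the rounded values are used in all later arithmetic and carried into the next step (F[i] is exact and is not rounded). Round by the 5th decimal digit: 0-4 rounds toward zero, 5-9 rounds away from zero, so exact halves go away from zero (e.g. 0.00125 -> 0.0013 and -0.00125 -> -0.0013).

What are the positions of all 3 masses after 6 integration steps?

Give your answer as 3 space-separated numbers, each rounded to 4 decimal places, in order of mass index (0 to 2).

Step 0: x=[2.0000 6.0000 11.0000] v=[0.0000 0.0000 0.0000]
Step 1: x=[2.1250 6.0625 10.9688] v=[0.5000 0.2500 -0.1250]
Step 2: x=[2.3633 6.1856 10.9092] v=[0.9531 0.4922 -0.2383]
Step 3: x=[2.6928 6.3650 10.8270] v=[1.3179 0.7175 -0.3288]
Step 4: x=[3.0835 6.5938 10.7304] v=[1.5628 0.9150 -0.3866]
Step 5: x=[3.5009 6.8617 10.6295] v=[1.6695 1.0716 -0.4037]
Step 6: x=[3.9095 7.1551 10.5358] v=[1.6345 1.1734 -0.3747]

Answer: 3.9095 7.1551 10.5358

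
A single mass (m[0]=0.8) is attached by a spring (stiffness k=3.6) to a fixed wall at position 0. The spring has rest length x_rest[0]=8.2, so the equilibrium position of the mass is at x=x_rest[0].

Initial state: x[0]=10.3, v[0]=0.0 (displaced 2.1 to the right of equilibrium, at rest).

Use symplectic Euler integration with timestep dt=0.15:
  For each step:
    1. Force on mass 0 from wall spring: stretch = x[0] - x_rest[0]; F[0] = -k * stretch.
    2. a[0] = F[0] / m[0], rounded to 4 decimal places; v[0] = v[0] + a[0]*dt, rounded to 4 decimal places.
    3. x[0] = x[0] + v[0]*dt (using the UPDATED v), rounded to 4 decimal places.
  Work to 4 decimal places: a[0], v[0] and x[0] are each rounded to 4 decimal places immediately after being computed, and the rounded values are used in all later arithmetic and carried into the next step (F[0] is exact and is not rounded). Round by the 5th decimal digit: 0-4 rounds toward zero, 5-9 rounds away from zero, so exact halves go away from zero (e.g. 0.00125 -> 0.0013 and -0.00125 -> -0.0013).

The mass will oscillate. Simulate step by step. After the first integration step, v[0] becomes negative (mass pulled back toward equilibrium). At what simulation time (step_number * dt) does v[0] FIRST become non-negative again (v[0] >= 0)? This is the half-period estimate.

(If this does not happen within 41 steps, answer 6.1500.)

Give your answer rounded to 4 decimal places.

Answer: 1.5000

Derivation:
Step 0: x=[10.3000] v=[0.0000]
Step 1: x=[10.0874] v=[-1.4175]
Step 2: x=[9.6837] v=[-2.6915]
Step 3: x=[9.1298] v=[-3.6930]
Step 4: x=[8.4817] v=[-4.3206]
Step 5: x=[7.8051] v=[-4.5108]
Step 6: x=[7.1685] v=[-4.2442]
Step 7: x=[6.6363] v=[-3.5479]
Step 8: x=[6.2624] v=[-2.4924]
Step 9: x=[6.0847] v=[-1.1845]
Step 10: x=[6.1212] v=[0.2433]
First v>=0 after going negative at step 10, time=1.5000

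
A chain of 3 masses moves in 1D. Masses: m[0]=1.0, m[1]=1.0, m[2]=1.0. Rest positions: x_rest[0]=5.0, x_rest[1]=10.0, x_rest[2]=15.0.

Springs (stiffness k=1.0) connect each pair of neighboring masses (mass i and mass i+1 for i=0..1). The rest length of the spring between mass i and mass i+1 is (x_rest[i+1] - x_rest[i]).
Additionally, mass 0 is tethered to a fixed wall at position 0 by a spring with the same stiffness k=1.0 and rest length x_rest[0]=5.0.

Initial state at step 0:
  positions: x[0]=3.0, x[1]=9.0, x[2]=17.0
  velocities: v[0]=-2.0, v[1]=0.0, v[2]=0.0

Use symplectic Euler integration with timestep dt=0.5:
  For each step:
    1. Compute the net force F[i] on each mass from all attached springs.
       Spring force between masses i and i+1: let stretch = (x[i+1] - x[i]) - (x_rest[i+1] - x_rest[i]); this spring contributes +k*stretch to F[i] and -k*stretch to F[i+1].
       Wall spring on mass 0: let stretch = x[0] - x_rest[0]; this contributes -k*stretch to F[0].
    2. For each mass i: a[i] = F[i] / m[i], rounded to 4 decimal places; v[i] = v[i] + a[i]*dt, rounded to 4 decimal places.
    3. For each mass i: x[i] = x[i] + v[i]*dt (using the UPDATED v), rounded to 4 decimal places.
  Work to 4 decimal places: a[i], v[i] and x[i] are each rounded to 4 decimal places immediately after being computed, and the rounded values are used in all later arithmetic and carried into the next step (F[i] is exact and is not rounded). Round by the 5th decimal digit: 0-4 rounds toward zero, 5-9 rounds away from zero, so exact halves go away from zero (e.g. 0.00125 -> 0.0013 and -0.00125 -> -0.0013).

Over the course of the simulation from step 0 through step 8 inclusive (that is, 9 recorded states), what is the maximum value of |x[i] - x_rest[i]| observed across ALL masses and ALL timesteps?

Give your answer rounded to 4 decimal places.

Answer: 2.4189

Derivation:
Step 0: x=[3.0000 9.0000 17.0000] v=[-2.0000 0.0000 0.0000]
Step 1: x=[2.7500 9.5000 16.2500] v=[-0.5000 1.0000 -1.5000]
Step 2: x=[3.5000 10.0000 15.0625] v=[1.5000 1.0000 -2.3750]
Step 3: x=[5.0000 10.1407 13.8594] v=[3.0000 0.2813 -2.4063]
Step 4: x=[6.5352 9.9259 12.9766] v=[3.0704 -0.4297 -1.7657]
Step 5: x=[7.2843 9.6261 12.5811] v=[1.4982 -0.5997 -0.7911]
Step 6: x=[6.7978 9.4796 12.6968] v=[-0.9731 -0.2931 0.2314]
Step 7: x=[5.2823 9.4669 13.2582] v=[-3.0311 -0.0254 1.1228]
Step 8: x=[3.4923 9.3559 14.1218] v=[-3.5800 -0.2221 1.7272]
Max displacement = 2.4189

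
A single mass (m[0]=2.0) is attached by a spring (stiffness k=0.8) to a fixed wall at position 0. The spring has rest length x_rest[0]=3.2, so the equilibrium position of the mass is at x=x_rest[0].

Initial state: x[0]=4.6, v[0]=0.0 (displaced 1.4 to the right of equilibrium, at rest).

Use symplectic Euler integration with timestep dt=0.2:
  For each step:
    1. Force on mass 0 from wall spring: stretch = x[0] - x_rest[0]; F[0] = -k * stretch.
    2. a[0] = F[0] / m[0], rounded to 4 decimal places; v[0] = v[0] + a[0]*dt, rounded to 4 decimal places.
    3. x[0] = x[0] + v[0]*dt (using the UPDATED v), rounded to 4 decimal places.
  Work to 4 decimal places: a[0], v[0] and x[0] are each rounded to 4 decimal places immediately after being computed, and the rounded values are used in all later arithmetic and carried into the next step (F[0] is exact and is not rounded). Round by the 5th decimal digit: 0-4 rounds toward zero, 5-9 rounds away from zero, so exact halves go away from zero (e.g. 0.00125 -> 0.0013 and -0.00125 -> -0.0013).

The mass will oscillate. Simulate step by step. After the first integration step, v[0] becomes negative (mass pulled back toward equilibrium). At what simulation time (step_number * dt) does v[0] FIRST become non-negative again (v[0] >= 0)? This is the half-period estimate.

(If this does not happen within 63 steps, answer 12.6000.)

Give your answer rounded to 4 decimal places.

Answer: 5.0000

Derivation:
Step 0: x=[4.6000] v=[0.0000]
Step 1: x=[4.5776] v=[-0.1120]
Step 2: x=[4.5332] v=[-0.2222]
Step 3: x=[4.4674] v=[-0.3289]
Step 4: x=[4.3813] v=[-0.4303]
Step 5: x=[4.2763] v=[-0.5248]
Step 6: x=[4.1541] v=[-0.6109]
Step 7: x=[4.0167] v=[-0.6872]
Step 8: x=[3.8662] v=[-0.7525]
Step 9: x=[3.7050] v=[-0.8058]
Step 10: x=[3.5358] v=[-0.8462]
Step 11: x=[3.3612] v=[-0.8731]
Step 12: x=[3.1840] v=[-0.8860]
Step 13: x=[3.0071] v=[-0.8847]
Step 14: x=[2.8332] v=[-0.8693]
Step 15: x=[2.6652] v=[-0.8400]
Step 16: x=[2.5058] v=[-0.7972]
Step 17: x=[2.3575] v=[-0.7417]
Step 18: x=[2.2226] v=[-0.6743]
Step 19: x=[2.1034] v=[-0.5961]
Step 20: x=[2.0017] v=[-0.5084]
Step 21: x=[1.9192] v=[-0.4125]
Step 22: x=[1.8572] v=[-0.3100]
Step 23: x=[1.8167] v=[-0.2026]
Step 24: x=[1.7983] v=[-0.0919]
Step 25: x=[1.8023] v=[0.0202]
First v>=0 after going negative at step 25, time=5.0000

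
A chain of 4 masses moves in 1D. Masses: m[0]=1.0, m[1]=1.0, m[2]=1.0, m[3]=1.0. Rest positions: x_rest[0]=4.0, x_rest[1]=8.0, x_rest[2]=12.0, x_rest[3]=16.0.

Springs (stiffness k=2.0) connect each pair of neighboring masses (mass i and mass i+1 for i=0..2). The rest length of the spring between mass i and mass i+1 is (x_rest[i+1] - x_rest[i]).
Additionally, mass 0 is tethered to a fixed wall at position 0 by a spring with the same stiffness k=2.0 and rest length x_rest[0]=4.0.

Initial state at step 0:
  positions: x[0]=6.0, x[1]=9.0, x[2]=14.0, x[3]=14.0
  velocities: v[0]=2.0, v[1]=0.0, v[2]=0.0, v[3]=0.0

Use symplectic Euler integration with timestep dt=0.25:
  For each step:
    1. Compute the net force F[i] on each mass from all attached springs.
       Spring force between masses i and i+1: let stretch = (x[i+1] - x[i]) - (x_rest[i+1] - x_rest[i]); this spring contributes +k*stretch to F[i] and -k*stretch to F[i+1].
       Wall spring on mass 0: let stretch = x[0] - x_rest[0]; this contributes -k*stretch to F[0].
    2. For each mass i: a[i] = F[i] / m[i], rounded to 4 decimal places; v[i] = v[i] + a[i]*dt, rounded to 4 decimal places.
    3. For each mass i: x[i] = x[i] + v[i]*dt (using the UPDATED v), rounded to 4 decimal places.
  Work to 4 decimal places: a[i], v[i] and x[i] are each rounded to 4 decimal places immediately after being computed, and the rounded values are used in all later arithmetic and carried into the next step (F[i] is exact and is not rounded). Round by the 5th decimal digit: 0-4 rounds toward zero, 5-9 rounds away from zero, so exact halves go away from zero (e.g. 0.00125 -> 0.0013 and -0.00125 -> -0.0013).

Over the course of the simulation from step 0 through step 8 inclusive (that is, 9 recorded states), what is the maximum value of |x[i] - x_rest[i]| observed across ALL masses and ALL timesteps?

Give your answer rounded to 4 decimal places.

Answer: 2.1250

Derivation:
Step 0: x=[6.0000 9.0000 14.0000 14.0000] v=[2.0000 0.0000 0.0000 0.0000]
Step 1: x=[6.1250 9.2500 13.3750 14.5000] v=[0.5000 1.0000 -2.5000 2.0000]
Step 2: x=[5.8750 9.6250 12.3750 15.3594] v=[-1.0000 1.5000 -4.0000 3.4375]
Step 3: x=[5.3594 9.8750 11.4043 16.3457] v=[-2.0625 1.0000 -3.8828 3.9453]
Step 4: x=[4.7383 9.7517 10.8601 17.2144] v=[-2.4844 -0.4932 -2.1768 3.4746]
Step 5: x=[4.1516 9.1403 10.9717 17.7888] v=[-2.3469 -2.4457 0.4462 2.2975]
Step 6: x=[3.6695 8.1342 11.7065 18.0111] v=[-1.9284 -4.0244 2.9391 0.8890]
Step 7: x=[3.2868 7.0166 12.7828 17.9453] v=[-1.5308 -4.4706 4.3053 -0.2633]
Step 8: x=[2.9595 6.1535 13.7837 17.7342] v=[-1.3093 -3.4524 4.0035 -0.8446]
Max displacement = 2.1250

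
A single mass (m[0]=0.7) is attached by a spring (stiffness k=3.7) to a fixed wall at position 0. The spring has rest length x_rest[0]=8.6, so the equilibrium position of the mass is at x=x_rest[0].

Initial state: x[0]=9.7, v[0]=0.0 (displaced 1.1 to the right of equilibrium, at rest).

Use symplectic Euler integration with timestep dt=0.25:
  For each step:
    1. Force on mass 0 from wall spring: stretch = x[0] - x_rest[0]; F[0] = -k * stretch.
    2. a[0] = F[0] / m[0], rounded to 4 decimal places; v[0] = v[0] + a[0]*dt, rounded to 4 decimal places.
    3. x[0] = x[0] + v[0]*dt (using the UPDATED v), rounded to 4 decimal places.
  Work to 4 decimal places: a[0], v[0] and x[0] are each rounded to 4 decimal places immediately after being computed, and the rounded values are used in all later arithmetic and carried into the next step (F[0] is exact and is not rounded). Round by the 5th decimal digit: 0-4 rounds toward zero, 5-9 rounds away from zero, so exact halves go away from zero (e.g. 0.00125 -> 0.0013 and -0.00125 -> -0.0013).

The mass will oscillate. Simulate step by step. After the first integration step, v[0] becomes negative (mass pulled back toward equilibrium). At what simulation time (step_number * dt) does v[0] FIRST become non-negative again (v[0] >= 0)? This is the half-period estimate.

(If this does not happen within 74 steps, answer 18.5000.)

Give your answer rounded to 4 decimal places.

Step 0: x=[9.7000] v=[0.0000]
Step 1: x=[9.3366] v=[-1.4536]
Step 2: x=[8.7299] v=[-2.4270]
Step 3: x=[8.0802] v=[-2.5987]
Step 4: x=[7.6023] v=[-1.9118]
Step 5: x=[7.4540] v=[-0.5934]
Step 6: x=[7.6843] v=[0.9210]
First v>=0 after going negative at step 6, time=1.5000

Answer: 1.5000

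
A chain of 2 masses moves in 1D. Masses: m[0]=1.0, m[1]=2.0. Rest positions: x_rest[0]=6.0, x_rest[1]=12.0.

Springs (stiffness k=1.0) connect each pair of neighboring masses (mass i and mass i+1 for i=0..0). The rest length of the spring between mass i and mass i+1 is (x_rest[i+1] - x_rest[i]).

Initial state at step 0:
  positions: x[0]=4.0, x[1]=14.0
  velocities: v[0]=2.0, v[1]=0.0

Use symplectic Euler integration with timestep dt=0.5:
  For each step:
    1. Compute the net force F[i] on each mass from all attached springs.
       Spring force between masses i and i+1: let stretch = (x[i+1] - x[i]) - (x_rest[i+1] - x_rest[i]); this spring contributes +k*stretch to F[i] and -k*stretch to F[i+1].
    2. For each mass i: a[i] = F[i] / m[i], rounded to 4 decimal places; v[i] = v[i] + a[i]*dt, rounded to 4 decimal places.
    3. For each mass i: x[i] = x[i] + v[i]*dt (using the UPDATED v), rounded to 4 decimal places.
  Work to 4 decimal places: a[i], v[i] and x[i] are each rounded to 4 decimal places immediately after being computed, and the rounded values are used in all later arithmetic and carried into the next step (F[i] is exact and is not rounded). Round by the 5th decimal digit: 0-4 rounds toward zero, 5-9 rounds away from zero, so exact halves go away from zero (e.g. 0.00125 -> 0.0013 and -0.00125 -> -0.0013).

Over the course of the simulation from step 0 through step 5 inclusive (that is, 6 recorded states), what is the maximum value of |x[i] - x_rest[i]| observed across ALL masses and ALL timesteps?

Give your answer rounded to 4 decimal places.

Answer: 5.3341

Derivation:
Step 0: x=[4.0000 14.0000] v=[2.0000 0.0000]
Step 1: x=[6.0000 13.5000] v=[4.0000 -1.0000]
Step 2: x=[8.3750 12.8125] v=[4.7500 -1.3750]
Step 3: x=[10.3594 12.3203] v=[3.9688 -0.9844]
Step 4: x=[11.3341 12.3330] v=[1.9493 0.0254]
Step 5: x=[11.0585 12.9709] v=[-0.5513 1.2757]
Max displacement = 5.3341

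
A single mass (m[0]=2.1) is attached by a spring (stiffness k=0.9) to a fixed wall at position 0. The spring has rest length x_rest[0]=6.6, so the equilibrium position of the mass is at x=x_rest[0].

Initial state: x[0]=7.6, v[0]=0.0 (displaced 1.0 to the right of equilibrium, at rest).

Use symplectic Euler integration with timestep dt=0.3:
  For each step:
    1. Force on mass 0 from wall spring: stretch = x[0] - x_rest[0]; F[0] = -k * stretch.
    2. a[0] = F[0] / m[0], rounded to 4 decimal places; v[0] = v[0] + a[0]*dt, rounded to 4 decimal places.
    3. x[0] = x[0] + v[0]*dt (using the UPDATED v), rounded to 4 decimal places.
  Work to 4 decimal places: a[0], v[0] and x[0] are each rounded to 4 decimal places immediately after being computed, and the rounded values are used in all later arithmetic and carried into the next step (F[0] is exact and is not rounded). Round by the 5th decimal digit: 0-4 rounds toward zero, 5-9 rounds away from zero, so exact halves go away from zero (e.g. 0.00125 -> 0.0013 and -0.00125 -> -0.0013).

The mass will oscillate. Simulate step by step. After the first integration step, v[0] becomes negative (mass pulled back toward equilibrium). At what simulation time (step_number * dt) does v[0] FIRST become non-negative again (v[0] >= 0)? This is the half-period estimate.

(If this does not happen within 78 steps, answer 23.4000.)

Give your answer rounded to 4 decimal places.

Step 0: x=[7.6000] v=[0.0000]
Step 1: x=[7.5614] v=[-0.1286]
Step 2: x=[7.4857] v=[-0.2522]
Step 3: x=[7.3759] v=[-0.3661]
Step 4: x=[7.2361] v=[-0.4659]
Step 5: x=[7.0718] v=[-0.5477]
Step 6: x=[6.8893] v=[-0.6084]
Step 7: x=[6.6956] v=[-0.6456]
Step 8: x=[6.4982] v=[-0.6579]
Step 9: x=[6.3048] v=[-0.6448]
Step 10: x=[6.1227] v=[-0.6069]
Step 11: x=[5.9591] v=[-0.5455]
Step 12: x=[5.8202] v=[-0.4631]
Step 13: x=[5.7114] v=[-0.3628]
Step 14: x=[5.6368] v=[-0.2486]
Step 15: x=[5.5994] v=[-0.1248]
Step 16: x=[5.6005] v=[0.0038]
First v>=0 after going negative at step 16, time=4.8000

Answer: 4.8000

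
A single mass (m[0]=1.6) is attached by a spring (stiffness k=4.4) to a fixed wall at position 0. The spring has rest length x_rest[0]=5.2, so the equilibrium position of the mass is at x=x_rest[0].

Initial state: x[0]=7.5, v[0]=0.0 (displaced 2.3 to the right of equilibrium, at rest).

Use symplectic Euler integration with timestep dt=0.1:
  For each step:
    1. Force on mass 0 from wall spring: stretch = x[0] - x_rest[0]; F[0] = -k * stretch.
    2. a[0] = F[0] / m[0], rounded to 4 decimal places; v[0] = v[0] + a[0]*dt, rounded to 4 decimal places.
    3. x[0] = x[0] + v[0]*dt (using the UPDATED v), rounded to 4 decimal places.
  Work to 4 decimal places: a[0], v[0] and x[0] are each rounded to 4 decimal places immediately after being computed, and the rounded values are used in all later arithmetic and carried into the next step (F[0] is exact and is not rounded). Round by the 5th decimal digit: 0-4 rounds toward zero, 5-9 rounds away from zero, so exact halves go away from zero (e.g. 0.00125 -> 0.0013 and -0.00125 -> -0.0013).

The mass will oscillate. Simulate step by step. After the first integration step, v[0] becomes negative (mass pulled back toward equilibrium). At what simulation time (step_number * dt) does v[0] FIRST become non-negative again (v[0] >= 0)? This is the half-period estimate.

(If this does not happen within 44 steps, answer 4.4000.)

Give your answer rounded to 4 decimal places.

Answer: 1.9000

Derivation:
Step 0: x=[7.5000] v=[0.0000]
Step 1: x=[7.4368] v=[-0.6325]
Step 2: x=[7.3120] v=[-1.2476]
Step 3: x=[7.1292] v=[-1.8284]
Step 4: x=[6.8933] v=[-2.3589]
Step 5: x=[6.6108] v=[-2.8246]
Step 6: x=[6.2895] v=[-3.2126]
Step 7: x=[5.9383] v=[-3.5122]
Step 8: x=[5.5668] v=[-3.7152]
Step 9: x=[5.1852] v=[-3.8161]
Step 10: x=[4.8040] v=[-3.8120]
Step 11: x=[4.4337] v=[-3.7031]
Step 12: x=[4.0845] v=[-3.4924]
Step 13: x=[3.7659] v=[-3.1856]
Step 14: x=[3.4868] v=[-2.7912]
Step 15: x=[3.2548] v=[-2.3201]
Step 16: x=[3.0763] v=[-1.7852]
Step 17: x=[2.9562] v=[-1.2012]
Step 18: x=[2.8978] v=[-0.5842]
Step 19: x=[2.9027] v=[0.0489]
First v>=0 after going negative at step 19, time=1.9000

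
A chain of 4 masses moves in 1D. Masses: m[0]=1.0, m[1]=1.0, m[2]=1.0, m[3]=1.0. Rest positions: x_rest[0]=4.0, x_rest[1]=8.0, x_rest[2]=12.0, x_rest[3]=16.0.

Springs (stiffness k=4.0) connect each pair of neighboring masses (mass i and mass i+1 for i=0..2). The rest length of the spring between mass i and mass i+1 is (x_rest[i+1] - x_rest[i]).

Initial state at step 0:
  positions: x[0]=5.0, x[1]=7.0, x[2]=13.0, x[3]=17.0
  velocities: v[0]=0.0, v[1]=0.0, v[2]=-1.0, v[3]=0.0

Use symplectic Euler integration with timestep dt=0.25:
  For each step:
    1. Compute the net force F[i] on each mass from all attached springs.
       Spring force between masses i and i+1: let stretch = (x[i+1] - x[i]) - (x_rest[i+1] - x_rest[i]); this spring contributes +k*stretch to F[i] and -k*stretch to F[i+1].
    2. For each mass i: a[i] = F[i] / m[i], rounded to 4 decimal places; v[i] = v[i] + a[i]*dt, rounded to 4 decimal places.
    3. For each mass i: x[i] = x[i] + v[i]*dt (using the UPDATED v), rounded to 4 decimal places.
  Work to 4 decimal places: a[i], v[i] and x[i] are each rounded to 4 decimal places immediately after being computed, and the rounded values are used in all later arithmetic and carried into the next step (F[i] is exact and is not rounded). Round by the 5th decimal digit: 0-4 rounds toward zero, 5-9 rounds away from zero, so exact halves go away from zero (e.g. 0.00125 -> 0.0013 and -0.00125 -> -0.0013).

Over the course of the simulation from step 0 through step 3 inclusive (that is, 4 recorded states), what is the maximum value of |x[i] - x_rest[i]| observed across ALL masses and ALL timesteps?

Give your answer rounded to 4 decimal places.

Answer: 1.6563

Derivation:
Step 0: x=[5.0000 7.0000 13.0000 17.0000] v=[0.0000 0.0000 -1.0000 0.0000]
Step 1: x=[4.5000 8.0000 12.2500 17.0000] v=[-2.0000 4.0000 -3.0000 0.0000]
Step 2: x=[3.8750 9.1875 11.6250 16.8125] v=[-2.5000 4.7500 -2.5000 -0.7500]
Step 3: x=[3.5781 9.6563 11.6875 16.3281] v=[-1.1875 1.8750 0.2500 -1.9375]
Max displacement = 1.6563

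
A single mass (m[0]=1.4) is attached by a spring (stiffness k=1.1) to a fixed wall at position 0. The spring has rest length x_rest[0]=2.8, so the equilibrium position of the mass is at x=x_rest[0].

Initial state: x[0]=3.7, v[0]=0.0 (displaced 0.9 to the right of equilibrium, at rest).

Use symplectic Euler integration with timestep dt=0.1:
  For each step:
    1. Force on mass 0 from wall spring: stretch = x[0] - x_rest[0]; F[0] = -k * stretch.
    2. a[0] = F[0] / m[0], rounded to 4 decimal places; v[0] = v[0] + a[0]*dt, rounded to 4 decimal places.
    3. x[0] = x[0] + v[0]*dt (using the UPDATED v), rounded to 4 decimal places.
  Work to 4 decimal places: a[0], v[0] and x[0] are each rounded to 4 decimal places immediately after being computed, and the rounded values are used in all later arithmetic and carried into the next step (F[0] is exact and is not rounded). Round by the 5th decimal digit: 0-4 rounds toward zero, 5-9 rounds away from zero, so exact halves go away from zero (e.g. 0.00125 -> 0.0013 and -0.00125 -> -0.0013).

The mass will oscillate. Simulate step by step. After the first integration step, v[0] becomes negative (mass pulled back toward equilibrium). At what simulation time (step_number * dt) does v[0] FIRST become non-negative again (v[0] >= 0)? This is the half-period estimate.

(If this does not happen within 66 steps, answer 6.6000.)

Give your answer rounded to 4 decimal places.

Step 0: x=[3.7000] v=[0.0000]
Step 1: x=[3.6929] v=[-0.0707]
Step 2: x=[3.6788] v=[-0.1409]
Step 3: x=[3.6578] v=[-0.2100]
Step 4: x=[3.6301] v=[-0.2774]
Step 5: x=[3.5958] v=[-0.3426]
Step 6: x=[3.5553] v=[-0.4051]
Step 7: x=[3.5089] v=[-0.4645]
Step 8: x=[3.4569] v=[-0.5202]
Step 9: x=[3.3997] v=[-0.5718]
Step 10: x=[3.3378] v=[-0.6189]
Step 11: x=[3.2717] v=[-0.6612]
Step 12: x=[3.2019] v=[-0.6983]
Step 13: x=[3.1289] v=[-0.7299]
Step 14: x=[3.0533] v=[-0.7557]
Step 15: x=[2.9757] v=[-0.7756]
Step 16: x=[2.8968] v=[-0.7894]
Step 17: x=[2.8171] v=[-0.7970]
Step 18: x=[2.7373] v=[-0.7983]
Step 19: x=[2.6580] v=[-0.7934]
Step 20: x=[2.5798] v=[-0.7822]
Step 21: x=[2.5033] v=[-0.7649]
Step 22: x=[2.4291] v=[-0.7416]
Step 23: x=[2.3579] v=[-0.7125]
Step 24: x=[2.2901] v=[-0.6778]
Step 25: x=[2.2263] v=[-0.6377]
Step 26: x=[2.1670] v=[-0.5926]
Step 27: x=[2.1127] v=[-0.5429]
Step 28: x=[2.0638] v=[-0.4889]
Step 29: x=[2.0207] v=[-0.4311]
Step 30: x=[1.9837] v=[-0.3699]
Step 31: x=[1.9531] v=[-0.3058]
Step 32: x=[1.9292] v=[-0.2393]
Step 33: x=[1.9121] v=[-0.1709]
Step 34: x=[1.9020] v=[-0.1011]
Step 35: x=[1.8990] v=[-0.0305]
Step 36: x=[1.9030] v=[0.0403]
First v>=0 after going negative at step 36, time=3.6000

Answer: 3.6000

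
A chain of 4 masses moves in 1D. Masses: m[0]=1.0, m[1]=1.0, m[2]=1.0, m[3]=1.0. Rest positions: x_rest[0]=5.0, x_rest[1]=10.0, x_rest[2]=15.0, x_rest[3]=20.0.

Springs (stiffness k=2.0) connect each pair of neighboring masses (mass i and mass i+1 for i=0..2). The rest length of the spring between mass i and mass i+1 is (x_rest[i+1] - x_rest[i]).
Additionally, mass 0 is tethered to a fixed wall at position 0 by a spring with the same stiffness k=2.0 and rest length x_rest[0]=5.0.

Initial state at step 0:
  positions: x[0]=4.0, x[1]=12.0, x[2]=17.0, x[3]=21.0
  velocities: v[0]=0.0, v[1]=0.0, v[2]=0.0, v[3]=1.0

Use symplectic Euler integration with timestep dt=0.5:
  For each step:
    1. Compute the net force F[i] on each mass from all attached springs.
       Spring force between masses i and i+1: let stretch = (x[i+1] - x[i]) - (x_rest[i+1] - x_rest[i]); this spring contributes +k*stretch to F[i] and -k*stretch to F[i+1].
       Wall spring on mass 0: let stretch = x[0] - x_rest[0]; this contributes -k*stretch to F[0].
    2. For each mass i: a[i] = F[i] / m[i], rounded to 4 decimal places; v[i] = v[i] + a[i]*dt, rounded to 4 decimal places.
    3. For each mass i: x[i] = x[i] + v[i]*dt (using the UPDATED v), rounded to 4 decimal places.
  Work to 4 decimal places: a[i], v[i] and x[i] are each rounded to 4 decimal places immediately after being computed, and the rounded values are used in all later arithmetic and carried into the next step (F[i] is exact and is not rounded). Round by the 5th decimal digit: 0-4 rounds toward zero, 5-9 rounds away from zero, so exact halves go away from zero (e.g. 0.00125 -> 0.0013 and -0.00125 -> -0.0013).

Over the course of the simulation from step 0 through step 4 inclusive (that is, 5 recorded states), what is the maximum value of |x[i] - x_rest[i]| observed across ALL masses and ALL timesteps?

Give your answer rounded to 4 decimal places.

Answer: 2.7500

Derivation:
Step 0: x=[4.0000 12.0000 17.0000 21.0000] v=[0.0000 0.0000 0.0000 1.0000]
Step 1: x=[6.0000 10.5000 16.5000 22.0000] v=[4.0000 -3.0000 -1.0000 2.0000]
Step 2: x=[7.2500 9.7500 15.7500 22.7500] v=[2.5000 -1.5000 -1.5000 1.5000]
Step 3: x=[6.1250 10.7500 15.5000 22.5000] v=[-2.2500 2.0000 -0.5000 -0.5000]
Step 4: x=[4.2500 11.8125 16.3750 21.2500] v=[-3.7500 2.1250 1.7500 -2.5000]
Max displacement = 2.7500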